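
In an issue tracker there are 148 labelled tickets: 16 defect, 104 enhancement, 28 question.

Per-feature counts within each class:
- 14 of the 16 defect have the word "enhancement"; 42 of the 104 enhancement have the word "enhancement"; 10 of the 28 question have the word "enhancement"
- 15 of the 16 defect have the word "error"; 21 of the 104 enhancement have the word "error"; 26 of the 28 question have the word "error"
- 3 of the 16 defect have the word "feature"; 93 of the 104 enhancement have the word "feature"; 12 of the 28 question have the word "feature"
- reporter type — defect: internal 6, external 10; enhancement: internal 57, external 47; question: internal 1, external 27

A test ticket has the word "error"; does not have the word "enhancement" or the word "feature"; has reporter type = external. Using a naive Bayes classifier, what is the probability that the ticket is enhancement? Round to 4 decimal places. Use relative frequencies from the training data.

0.0556

defect: (16/148) × (2/16) × (15/16) × (13/16) × (10/16) ≈ 0.00643344
enhancement: (104/148) × (62/104) × (21/104) × (11/104) × (47/104) ≈ 0.00404334
question: (28/148) × (18/28) × (26/28) × (16/28) × (27/28) ≈ 0.0622291
P(enhancement | x) = 0.00404334 / 0.07270588 ≈ 0.0556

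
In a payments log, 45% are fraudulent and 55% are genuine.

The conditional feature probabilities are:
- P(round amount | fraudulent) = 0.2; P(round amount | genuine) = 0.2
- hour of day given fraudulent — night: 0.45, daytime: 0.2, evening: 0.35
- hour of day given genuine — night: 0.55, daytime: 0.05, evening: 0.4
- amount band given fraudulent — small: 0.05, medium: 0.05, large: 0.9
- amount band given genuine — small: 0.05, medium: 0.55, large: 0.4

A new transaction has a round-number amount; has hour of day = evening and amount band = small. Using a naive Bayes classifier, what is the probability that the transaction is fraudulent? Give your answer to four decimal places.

fraudulent: 0.45 × 0.2 × 0.35 × 0.05 = 0.001575
genuine: 0.55 × 0.2 × 0.4 × 0.05 = 0.0022
P(fraudulent | x) = 0.001575 / 0.003775 ≈ 0.4172

0.4172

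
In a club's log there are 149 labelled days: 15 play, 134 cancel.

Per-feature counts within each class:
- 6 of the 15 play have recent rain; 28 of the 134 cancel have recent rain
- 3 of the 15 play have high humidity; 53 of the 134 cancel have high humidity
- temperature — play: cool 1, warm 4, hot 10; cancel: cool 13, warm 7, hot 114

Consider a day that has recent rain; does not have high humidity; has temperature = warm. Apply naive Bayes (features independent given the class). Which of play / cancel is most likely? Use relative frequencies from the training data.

play

play: (15/149) × (6/15) × (12/15) × (4/15) ≈ 0.0085906
cancel: (134/149) × (28/134) × (81/134) × (7/134) ≈ 0.00593397
Highest score → play.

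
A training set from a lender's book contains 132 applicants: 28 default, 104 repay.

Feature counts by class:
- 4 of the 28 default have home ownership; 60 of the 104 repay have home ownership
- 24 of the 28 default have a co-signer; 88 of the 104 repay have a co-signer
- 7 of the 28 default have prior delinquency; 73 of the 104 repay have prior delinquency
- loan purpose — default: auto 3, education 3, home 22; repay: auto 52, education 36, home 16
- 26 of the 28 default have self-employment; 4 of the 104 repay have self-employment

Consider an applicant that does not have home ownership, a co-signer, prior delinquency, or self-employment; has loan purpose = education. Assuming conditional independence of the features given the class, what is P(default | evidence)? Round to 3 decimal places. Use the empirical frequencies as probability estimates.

default: (28/132) × (24/28) × (4/28) × (21/28) × (3/28) × (2/28) ≈ 0.000149086
repay: (104/132) × (44/104) × (16/104) × (31/104) × (36/104) × (100/104) ≈ 0.00508779
P(default | x) = 0.000149086 / 0.005236876 ≈ 0.028

0.028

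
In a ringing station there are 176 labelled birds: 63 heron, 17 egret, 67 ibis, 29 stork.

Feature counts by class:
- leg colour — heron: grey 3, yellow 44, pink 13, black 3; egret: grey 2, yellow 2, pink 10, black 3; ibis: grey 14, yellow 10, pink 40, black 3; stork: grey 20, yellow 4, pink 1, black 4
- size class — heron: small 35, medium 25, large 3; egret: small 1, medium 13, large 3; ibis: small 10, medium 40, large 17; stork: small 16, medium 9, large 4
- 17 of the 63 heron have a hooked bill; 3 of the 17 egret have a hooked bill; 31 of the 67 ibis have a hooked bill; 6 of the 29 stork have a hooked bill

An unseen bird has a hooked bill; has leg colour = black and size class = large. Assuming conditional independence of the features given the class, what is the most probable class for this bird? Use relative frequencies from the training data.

heron: (63/176) × (3/63) × (3/63) × (17/63) ≈ 0.000219027
egret: (17/176) × (3/17) × (3/17) × (3/17) ≈ 0.000530827
ibis: (67/176) × (3/67) × (17/67) × (31/67) ≈ 0.0020011
stork: (29/176) × (4/29) × (4/29) × (6/29) ≈ 0.000648579
Highest score → ibis.

ibis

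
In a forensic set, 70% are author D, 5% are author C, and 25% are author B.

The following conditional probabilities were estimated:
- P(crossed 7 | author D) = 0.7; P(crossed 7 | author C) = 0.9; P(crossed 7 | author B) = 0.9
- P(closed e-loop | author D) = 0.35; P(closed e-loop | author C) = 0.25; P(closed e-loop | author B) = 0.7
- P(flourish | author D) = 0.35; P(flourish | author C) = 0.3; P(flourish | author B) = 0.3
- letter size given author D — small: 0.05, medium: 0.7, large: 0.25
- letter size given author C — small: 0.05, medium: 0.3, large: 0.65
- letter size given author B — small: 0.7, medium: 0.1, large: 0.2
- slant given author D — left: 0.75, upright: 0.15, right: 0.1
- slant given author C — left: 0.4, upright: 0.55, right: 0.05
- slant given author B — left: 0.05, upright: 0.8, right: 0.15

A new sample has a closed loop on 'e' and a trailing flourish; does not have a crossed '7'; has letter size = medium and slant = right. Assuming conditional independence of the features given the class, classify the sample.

author D

author D: 0.7 × (1−0.7) × 0.35 × 0.35 × 0.7 × 0.1 = 0.00180075
author C: 0.05 × (1−0.9) × 0.25 × 0.3 × 0.3 × 0.05 = 0.000005625
author B: 0.25 × (1−0.9) × 0.7 × 0.3 × 0.1 × 0.15 = 0.00007875
Highest score → author D.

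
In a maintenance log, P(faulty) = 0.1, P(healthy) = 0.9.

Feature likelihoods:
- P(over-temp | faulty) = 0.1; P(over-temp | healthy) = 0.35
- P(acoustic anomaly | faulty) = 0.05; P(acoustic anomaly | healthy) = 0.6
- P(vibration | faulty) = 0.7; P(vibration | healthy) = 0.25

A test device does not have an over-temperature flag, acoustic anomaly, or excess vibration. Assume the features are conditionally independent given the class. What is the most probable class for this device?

faulty: 0.1 × (1−0.1) × (1−0.05) × (1−0.7) = 0.02565
healthy: 0.9 × (1−0.35) × (1−0.6) × (1−0.25) = 0.1755
Highest score → healthy.

healthy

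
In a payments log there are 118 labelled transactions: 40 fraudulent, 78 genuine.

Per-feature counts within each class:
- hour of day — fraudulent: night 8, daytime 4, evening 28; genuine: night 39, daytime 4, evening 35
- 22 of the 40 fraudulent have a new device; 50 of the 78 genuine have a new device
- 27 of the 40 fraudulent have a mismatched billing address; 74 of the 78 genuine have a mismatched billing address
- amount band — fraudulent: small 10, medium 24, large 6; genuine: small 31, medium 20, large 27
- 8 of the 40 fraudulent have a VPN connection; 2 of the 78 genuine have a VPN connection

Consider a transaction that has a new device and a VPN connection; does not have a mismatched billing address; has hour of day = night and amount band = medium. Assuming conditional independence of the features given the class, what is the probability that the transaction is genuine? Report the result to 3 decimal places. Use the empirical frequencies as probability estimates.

fraudulent: (40/118) × (8/40) × (22/40) × (13/40) × (24/40) × (8/40) ≈ 0.00145424
genuine: (78/118) × (39/78) × (50/78) × (4/78) × (20/78) × (2/78) ≈ 0.0000714322
P(genuine | x) = 0.0000714322 / 0.0015256722 ≈ 0.047

0.047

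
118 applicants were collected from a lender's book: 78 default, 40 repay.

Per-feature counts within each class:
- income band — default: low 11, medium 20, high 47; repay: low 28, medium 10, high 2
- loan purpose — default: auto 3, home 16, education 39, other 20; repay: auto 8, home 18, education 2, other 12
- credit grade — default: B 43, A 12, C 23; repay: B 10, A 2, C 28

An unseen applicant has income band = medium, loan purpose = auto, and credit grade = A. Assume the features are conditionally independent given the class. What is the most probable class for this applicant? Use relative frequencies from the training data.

default: (78/118) × (20/78) × (3/78) × (12/78) ≈ 0.00100291
repay: (40/118) × (10/40) × (8/40) × (2/40) ≈ 0.000847458
Highest score → default.

default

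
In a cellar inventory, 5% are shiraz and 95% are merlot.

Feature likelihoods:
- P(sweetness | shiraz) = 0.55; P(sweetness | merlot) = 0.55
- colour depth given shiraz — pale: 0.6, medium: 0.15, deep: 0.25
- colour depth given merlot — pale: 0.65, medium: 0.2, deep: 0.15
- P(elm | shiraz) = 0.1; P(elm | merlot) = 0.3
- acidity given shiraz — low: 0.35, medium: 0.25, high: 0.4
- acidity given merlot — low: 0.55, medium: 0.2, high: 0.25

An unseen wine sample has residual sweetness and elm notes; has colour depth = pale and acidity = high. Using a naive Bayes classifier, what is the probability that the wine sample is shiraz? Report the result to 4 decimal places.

shiraz: 0.05 × 0.55 × 0.6 × 0.1 × 0.4 = 0.00066
merlot: 0.95 × 0.55 × 0.65 × 0.3 × 0.25 = 0.025471875
P(shiraz | x) = 0.00066 / 0.026131875 ≈ 0.0253

0.0253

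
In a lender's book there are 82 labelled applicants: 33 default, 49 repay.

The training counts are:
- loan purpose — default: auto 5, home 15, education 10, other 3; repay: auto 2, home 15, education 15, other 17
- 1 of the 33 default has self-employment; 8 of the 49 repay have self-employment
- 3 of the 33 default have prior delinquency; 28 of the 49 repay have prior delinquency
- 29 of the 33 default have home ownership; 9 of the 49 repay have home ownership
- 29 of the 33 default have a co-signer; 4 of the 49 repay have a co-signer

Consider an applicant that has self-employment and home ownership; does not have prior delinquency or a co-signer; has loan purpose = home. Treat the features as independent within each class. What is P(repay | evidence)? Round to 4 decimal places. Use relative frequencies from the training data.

default: (33/82) × (15/33) × (1/33) × (30/33) × (29/33) × (4/33) ≈ 0.000536786
repay: (49/82) × (15/49) × (8/49) × (21/49) × (9/49) × (45/49) ≈ 0.00215902
P(repay | x) = 0.00215902 / 0.002695806 ≈ 0.8009

0.8009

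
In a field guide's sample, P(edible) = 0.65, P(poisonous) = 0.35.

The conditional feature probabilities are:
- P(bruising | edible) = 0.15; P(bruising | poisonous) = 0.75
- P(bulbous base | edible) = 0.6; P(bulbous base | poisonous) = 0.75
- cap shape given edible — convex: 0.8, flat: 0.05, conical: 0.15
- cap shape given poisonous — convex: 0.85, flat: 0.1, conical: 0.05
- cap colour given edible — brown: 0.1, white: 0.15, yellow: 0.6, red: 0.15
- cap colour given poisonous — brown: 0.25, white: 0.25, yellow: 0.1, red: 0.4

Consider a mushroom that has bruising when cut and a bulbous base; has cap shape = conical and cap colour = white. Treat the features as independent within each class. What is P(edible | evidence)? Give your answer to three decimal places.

edible: 0.65 × 0.15 × 0.6 × 0.15 × 0.15 = 0.00131625
poisonous: 0.35 × 0.75 × 0.75 × 0.05 × 0.25 = 0.0024609375
P(edible | x) = 0.00131625 / 0.0037771875 ≈ 0.348

0.348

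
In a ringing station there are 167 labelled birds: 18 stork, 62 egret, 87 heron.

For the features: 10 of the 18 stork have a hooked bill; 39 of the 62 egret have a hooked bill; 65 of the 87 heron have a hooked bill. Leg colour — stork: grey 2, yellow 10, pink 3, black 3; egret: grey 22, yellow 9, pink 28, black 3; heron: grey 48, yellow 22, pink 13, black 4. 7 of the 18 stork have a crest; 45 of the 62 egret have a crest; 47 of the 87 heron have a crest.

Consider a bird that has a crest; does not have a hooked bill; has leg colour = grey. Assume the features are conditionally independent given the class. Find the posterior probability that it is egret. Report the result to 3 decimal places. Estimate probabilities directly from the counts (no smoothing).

0.462

stork: (18/167) × (8/18) × (2/18) × (7/18) ≈ 0.00206993
egret: (62/167) × (23/62) × (22/62) × (45/62) ≈ 0.0354702
heron: (87/167) × (22/87) × (48/87) × (47/87) ≈ 0.0392651
P(egret | x) = 0.0354702 / 0.07680523 ≈ 0.462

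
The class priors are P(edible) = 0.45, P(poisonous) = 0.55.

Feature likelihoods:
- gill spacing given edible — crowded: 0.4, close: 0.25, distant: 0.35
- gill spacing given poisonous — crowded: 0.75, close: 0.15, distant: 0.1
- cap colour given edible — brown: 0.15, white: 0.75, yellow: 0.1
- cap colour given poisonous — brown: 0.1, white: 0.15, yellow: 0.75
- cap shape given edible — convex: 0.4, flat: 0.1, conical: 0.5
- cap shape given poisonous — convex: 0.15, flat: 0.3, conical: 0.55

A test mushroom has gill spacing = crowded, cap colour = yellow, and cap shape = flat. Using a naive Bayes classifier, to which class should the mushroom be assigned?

edible: 0.45 × 0.4 × 0.1 × 0.1 = 0.0018
poisonous: 0.55 × 0.75 × 0.75 × 0.3 = 0.0928125
Highest score → poisonous.

poisonous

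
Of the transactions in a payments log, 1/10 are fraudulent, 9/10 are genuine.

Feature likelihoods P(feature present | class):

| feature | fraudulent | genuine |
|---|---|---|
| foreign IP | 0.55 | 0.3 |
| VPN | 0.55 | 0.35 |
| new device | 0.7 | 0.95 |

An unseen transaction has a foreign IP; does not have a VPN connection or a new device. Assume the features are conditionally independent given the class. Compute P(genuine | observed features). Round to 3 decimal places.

0.542

fraudulent: 0.1 × 0.55 × (1−0.55) × (1−0.7) = 0.007425
genuine: 0.9 × 0.3 × (1−0.35) × (1−0.95) = 0.008775
P(genuine | x) = 0.008775 / 0.0162 ≈ 0.542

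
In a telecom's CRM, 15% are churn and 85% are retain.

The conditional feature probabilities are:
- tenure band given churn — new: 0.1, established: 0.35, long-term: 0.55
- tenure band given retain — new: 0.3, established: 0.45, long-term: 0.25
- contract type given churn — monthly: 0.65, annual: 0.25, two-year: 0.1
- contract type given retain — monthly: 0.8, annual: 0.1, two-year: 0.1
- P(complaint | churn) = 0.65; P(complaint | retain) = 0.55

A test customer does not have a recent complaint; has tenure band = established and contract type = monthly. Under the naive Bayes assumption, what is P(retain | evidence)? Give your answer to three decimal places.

0.920

churn: 0.15 × 0.35 × 0.65 × (1−0.65) = 0.01194375
retain: 0.85 × 0.45 × 0.8 × (1−0.55) = 0.1377
P(retain | x) = 0.1377 / 0.14964375 ≈ 0.920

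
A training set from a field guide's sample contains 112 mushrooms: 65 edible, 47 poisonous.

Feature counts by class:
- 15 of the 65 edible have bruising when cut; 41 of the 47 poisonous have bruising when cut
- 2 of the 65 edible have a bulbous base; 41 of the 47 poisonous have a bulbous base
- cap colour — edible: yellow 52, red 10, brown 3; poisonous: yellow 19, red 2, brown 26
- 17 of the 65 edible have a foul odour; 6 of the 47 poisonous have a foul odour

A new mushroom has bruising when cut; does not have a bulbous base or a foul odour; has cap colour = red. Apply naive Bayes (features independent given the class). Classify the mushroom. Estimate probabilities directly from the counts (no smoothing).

edible

edible: (65/112) × (15/65) × (63/65) × (10/65) × (48/65) ≈ 0.0147474
poisonous: (47/112) × (41/47) × (6/47) × (2/47) × (41/47) ≈ 0.00173475
Highest score → edible.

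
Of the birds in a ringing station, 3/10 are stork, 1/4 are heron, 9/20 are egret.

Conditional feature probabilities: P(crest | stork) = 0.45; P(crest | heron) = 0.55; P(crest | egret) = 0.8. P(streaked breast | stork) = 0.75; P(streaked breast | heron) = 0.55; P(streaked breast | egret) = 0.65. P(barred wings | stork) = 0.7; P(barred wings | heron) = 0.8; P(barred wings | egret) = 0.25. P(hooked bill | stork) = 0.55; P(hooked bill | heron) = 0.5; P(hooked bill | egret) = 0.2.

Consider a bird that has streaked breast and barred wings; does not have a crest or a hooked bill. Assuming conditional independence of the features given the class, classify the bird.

stork

stork: 0.3 × (1−0.45) × 0.75 × 0.7 × (1−0.55) = 0.03898125
heron: 0.25 × (1−0.55) × 0.55 × 0.8 × (1−0.5) = 0.02475
egret: 0.45 × (1−0.8) × 0.65 × 0.25 × (1−0.2) = 0.0117
Highest score → stork.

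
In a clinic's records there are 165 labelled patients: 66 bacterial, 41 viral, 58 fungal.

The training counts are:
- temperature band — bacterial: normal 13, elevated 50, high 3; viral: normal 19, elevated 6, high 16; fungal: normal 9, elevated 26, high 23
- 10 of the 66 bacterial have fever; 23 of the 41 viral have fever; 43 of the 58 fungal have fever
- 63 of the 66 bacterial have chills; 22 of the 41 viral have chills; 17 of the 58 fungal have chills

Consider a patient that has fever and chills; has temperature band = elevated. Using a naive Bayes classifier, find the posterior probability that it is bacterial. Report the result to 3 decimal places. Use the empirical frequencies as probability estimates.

0.492

bacterial: (66/165) × (50/66) × (10/66) × (63/66) ≈ 0.0438267
viral: (41/165) × (6/41) × (23/41) × (22/41) ≈ 0.0109459
fungal: (58/165) × (26/58) × (43/58) × (17/58) ≈ 0.0342413
P(bacterial | x) = 0.0438267 / 0.0890139 ≈ 0.492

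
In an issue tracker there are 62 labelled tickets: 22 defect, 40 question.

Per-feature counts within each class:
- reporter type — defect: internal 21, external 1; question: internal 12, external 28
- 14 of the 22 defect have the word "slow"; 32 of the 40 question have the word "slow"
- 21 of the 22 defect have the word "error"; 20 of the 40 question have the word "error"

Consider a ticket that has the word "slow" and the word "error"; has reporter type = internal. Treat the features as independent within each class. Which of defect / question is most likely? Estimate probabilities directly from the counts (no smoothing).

defect: (22/62) × (21/22) × (14/22) × (21/22) ≈ 0.205745
question: (40/62) × (12/40) × (32/40) × (20/40) ≈ 0.0774194
Highest score → defect.

defect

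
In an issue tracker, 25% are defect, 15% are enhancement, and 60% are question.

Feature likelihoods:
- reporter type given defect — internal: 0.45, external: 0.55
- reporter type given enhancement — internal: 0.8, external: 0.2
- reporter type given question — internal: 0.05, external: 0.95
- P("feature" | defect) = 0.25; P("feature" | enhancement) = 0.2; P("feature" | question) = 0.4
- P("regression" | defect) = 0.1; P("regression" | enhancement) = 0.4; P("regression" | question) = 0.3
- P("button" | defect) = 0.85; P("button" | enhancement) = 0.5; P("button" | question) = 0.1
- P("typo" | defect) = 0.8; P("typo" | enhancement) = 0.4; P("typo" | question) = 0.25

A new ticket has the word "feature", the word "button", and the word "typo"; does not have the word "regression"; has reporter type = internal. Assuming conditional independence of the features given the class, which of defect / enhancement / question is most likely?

defect

defect: 0.25 × 0.45 × 0.25 × (1−0.1) × 0.85 × 0.8 = 0.0172125
enhancement: 0.15 × 0.8 × 0.2 × (1−0.4) × 0.5 × 0.4 = 0.00288
question: 0.6 × 0.05 × 0.4 × (1−0.3) × 0.1 × 0.25 = 0.00021
Highest score → defect.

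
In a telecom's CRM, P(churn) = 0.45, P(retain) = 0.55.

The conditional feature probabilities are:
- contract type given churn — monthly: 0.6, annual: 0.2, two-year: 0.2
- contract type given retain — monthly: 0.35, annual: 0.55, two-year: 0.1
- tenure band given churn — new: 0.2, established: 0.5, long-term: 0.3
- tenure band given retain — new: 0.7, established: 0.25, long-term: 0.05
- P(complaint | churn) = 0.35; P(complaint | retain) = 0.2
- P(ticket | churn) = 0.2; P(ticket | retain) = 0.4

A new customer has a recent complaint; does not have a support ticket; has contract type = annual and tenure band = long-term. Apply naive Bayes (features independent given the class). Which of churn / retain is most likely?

churn: 0.45 × 0.2 × 0.3 × 0.35 × (1−0.2) = 0.00756
retain: 0.55 × 0.55 × 0.05 × 0.2 × (1−0.4) = 0.001815
Highest score → churn.

churn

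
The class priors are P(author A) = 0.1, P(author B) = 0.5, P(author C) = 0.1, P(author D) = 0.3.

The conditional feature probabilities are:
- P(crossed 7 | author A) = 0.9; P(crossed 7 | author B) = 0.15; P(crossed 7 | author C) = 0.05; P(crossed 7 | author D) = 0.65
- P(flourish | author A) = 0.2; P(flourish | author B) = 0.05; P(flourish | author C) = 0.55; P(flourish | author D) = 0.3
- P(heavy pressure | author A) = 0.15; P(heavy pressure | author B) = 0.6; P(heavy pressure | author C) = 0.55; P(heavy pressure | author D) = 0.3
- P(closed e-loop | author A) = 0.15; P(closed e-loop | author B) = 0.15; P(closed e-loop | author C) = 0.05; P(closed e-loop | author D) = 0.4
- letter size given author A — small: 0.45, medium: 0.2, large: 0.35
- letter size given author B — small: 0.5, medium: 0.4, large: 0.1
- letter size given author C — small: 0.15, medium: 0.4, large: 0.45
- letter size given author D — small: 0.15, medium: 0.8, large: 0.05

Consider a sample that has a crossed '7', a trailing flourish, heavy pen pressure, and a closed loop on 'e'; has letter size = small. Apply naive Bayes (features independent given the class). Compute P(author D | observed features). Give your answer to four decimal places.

author A: 0.1 × 0.9 × 0.2 × 0.15 × 0.15 × 0.45 = 0.00018225
author B: 0.5 × 0.15 × 0.05 × 0.6 × 0.15 × 0.5 = 0.00016875
author C: 0.1 × 0.05 × 0.55 × 0.55 × 0.05 × 0.15 = 0.00001134375
author D: 0.3 × 0.65 × 0.3 × 0.3 × 0.4 × 0.15 = 0.001053
P(author D | x) = 0.001053 / 0.00141534375 ≈ 0.7440

0.7440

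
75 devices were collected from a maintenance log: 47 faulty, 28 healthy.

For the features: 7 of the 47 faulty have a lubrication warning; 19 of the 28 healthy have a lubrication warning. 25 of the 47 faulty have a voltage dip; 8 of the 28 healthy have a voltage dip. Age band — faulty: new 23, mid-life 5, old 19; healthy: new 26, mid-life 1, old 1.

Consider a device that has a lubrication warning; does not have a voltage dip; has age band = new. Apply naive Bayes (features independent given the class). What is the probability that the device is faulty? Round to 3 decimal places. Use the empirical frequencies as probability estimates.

faulty: (47/75) × (7/47) × (22/47) × (23/47) ≈ 0.0213792
healthy: (28/75) × (19/28) × (20/28) × (26/28) ≈ 0.168027
P(faulty | x) = 0.0213792 / 0.1894062 ≈ 0.113

0.113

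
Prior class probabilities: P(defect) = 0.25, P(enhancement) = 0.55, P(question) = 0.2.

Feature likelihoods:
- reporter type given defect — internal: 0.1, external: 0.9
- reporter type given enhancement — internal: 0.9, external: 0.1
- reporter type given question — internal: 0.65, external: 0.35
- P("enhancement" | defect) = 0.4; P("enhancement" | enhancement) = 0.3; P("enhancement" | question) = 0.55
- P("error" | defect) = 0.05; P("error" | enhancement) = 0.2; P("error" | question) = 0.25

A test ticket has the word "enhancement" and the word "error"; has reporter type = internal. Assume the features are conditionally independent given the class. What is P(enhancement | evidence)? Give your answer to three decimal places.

defect: 0.25 × 0.1 × 0.4 × 0.05 = 0.0005
enhancement: 0.55 × 0.9 × 0.3 × 0.2 = 0.0297
question: 0.2 × 0.65 × 0.55 × 0.25 = 0.017875
P(enhancement | x) = 0.0297 / 0.048075 ≈ 0.618

0.618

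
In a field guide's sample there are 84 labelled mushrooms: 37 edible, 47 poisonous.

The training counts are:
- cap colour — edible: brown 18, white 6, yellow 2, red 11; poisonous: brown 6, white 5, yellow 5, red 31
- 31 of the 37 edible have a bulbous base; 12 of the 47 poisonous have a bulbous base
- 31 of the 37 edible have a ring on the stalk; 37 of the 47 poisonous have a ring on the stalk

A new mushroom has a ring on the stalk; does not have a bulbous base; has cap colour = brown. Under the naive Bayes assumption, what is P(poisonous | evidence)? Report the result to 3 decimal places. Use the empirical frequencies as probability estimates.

0.590

edible: (37/84) × (18/37) × (6/37) × (31/37) ≈ 0.0291141
poisonous: (47/84) × (6/47) × (35/47) × (37/47) ≈ 0.0418742
P(poisonous | x) = 0.0418742 / 0.0709883 ≈ 0.590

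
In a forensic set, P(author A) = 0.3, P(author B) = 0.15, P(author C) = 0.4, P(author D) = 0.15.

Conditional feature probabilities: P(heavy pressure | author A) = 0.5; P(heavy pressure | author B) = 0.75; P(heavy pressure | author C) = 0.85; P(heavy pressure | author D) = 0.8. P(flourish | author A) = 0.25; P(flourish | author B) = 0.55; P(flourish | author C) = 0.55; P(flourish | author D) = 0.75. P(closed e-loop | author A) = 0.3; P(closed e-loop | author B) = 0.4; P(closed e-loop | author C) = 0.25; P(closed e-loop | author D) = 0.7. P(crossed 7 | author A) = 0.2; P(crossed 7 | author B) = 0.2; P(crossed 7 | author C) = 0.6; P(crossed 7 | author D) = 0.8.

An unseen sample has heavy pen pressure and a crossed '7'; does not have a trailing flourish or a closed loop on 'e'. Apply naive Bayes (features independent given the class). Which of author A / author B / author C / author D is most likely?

author C

author A: 0.3 × 0.5 × (1−0.25) × (1−0.3) × 0.2 = 0.01575
author B: 0.15 × 0.75 × (1−0.55) × (1−0.4) × 0.2 = 0.006075
author C: 0.4 × 0.85 × (1−0.55) × (1−0.25) × 0.6 = 0.06885
author D: 0.15 × 0.8 × (1−0.75) × (1−0.7) × 0.8 = 0.0072
Highest score → author C.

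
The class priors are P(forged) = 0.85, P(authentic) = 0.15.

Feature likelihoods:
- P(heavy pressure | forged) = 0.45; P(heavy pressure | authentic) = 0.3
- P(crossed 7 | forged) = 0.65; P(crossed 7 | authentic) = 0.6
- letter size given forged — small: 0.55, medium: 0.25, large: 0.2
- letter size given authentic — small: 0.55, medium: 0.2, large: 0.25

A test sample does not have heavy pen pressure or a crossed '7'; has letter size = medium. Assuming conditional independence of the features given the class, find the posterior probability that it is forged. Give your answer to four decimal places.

forged: 0.85 × (1−0.45) × (1−0.65) × 0.25 = 0.04090625
authentic: 0.15 × (1−0.3) × (1−0.6) × 0.2 = 0.0084
P(forged | x) = 0.04090625 / 0.04930625 ≈ 0.8296

0.8296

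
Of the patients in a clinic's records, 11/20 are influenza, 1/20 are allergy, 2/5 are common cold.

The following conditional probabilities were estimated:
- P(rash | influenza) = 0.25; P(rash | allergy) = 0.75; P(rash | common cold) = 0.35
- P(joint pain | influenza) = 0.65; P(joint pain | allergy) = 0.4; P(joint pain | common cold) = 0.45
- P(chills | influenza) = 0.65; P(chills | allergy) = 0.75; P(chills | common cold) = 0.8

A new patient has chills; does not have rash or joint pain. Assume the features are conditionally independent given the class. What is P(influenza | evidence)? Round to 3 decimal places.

influenza: 0.55 × (1−0.25) × (1−0.65) × 0.65 = 0.09384375
allergy: 0.05 × (1−0.75) × (1−0.4) × 0.75 = 0.005625
common cold: 0.4 × (1−0.35) × (1−0.45) × 0.8 = 0.1144
P(influenza | x) = 0.09384375 / 0.21386875 ≈ 0.439

0.439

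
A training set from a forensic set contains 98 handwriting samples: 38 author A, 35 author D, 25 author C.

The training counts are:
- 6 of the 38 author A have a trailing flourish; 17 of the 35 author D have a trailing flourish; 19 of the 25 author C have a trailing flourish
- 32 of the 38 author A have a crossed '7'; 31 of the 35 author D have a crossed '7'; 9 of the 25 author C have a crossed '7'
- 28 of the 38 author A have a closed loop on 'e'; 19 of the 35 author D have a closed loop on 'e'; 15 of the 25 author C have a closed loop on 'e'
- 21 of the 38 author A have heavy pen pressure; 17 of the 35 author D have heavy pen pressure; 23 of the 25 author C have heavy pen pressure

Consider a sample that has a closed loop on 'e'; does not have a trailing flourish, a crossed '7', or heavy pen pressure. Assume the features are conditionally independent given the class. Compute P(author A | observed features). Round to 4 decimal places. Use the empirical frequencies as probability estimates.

0.6871

author A: (38/98) × (32/38) × (6/38) × (28/38) × (17/38) ≈ 0.0169954
author D: (35/98) × (18/35) × (4/35) × (19/35) × (18/35) ≈ 0.00586042
author C: (25/98) × (6/25) × (16/25) × (15/25) × (2/25) ≈ 0.00188082
P(author A | x) = 0.0169954 / 0.02473664 ≈ 0.6871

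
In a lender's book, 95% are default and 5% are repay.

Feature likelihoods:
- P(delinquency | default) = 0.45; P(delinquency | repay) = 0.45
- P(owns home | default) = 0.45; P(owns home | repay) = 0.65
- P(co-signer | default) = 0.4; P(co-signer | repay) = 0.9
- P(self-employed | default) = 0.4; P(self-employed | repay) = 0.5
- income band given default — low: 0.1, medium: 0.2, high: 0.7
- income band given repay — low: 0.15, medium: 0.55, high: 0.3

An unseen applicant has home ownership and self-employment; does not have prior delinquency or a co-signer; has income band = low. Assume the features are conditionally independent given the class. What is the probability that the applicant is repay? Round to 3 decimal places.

default: 0.95 × (1−0.45) × 0.45 × (1−0.4) × 0.4 × 0.1 = 0.005643
repay: 0.05 × (1−0.45) × 0.65 × (1−0.9) × 0.5 × 0.15 = 0.0001340625
P(repay | x) = 0.0001340625 / 0.0057770625 ≈ 0.023

0.023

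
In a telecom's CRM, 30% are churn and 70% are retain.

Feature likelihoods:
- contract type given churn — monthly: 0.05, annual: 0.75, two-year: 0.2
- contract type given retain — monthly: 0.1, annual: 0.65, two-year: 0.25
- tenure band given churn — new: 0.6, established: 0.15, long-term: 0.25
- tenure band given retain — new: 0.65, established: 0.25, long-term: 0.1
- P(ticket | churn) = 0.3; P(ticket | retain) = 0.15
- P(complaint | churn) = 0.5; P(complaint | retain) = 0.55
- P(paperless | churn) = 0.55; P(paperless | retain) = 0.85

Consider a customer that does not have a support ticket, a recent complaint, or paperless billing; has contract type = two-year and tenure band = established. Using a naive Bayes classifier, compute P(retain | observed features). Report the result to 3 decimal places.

churn: 0.3 × 0.2 × 0.15 × (1−0.3) × (1−0.5) × (1−0.55) = 0.0014175
retain: 0.7 × 0.25 × 0.25 × (1−0.15) × (1−0.55) × (1−0.85) = 0.00251015625
P(retain | x) = 0.00251015625 / 0.00392765625 ≈ 0.639

0.639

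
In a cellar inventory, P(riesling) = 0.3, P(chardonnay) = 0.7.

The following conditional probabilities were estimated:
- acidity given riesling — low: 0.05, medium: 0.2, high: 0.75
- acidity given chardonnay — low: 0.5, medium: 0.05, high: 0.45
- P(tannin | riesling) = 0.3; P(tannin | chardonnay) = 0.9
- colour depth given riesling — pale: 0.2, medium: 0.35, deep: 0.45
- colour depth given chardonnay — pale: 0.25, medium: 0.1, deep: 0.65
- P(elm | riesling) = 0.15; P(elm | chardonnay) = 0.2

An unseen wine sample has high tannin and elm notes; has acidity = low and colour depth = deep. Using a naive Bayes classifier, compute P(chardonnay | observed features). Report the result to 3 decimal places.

riesling: 0.3 × 0.05 × 0.3 × 0.45 × 0.15 = 0.00030375
chardonnay: 0.7 × 0.5 × 0.9 × 0.65 × 0.2 = 0.04095
P(chardonnay | x) = 0.04095 / 0.04125375 ≈ 0.993

0.993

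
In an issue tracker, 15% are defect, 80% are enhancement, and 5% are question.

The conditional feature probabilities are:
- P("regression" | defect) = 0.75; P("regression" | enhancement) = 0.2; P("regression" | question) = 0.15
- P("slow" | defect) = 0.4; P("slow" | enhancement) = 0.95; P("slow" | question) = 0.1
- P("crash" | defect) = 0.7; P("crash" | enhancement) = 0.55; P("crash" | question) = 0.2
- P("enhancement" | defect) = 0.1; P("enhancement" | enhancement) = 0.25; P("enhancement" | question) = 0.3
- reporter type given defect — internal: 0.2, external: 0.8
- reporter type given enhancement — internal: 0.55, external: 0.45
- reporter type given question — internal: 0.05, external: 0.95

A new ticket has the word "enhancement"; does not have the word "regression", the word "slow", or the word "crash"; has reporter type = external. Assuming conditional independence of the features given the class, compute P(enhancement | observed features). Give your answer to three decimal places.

defect: 0.15 × (1−0.75) × (1−0.4) × (1−0.7) × 0.1 × 0.8 = 0.00054
enhancement: 0.8 × (1−0.2) × (1−0.95) × (1−0.55) × 0.25 × 0.45 = 0.00162
question: 0.05 × (1−0.15) × (1−0.1) × (1−0.2) × 0.3 × 0.95 = 0.008721
P(enhancement | x) = 0.00162 / 0.010881 ≈ 0.149

0.149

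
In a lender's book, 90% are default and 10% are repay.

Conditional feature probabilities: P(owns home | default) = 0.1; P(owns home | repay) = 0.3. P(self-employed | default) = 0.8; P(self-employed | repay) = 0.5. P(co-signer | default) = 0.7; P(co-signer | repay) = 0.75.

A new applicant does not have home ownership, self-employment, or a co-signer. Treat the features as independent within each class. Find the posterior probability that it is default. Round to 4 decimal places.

0.8474

default: 0.9 × (1−0.1) × (1−0.8) × (1−0.7) = 0.0486
repay: 0.1 × (1−0.3) × (1−0.5) × (1−0.75) = 0.00875
P(default | x) = 0.0486 / 0.05735 ≈ 0.8474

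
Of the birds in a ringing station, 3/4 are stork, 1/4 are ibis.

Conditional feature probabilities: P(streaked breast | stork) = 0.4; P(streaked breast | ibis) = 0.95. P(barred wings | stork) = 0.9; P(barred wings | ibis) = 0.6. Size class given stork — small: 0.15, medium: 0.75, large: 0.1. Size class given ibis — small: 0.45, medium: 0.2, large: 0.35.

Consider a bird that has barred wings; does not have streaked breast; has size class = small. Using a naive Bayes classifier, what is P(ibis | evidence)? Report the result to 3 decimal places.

stork: 0.75 × (1−0.4) × 0.9 × 0.15 = 0.06075
ibis: 0.25 × (1−0.95) × 0.6 × 0.45 = 0.003375
P(ibis | x) = 0.003375 / 0.064125 ≈ 0.053

0.053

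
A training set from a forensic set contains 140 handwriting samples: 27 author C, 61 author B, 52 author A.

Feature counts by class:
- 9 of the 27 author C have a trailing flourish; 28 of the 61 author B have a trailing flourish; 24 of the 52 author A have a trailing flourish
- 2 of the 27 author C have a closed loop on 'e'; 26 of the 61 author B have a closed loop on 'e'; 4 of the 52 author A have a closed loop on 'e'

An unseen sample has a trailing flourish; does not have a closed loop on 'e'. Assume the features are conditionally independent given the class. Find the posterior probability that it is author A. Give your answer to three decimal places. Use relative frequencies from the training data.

0.476

author C: (27/140) × (9/27) × (25/27) ≈ 0.0595238
author B: (61/140) × (28/61) × (35/61) ≈ 0.114754
author A: (52/140) × (24/52) × (48/52) ≈ 0.158242
P(author A | x) = 0.158242 / 0.3325198 ≈ 0.476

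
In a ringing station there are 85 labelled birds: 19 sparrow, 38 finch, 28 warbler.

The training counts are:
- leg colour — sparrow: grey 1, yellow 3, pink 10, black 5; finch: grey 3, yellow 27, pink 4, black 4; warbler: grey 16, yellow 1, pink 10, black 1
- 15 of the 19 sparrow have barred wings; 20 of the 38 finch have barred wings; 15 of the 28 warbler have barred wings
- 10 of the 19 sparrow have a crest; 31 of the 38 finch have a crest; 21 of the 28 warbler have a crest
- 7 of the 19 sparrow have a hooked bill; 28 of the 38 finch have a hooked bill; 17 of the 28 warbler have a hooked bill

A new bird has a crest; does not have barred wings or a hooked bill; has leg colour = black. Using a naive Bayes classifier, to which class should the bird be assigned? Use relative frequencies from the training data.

sparrow: (19/85) × (5/19) × (4/19) × (10/19) × (12/19) ≈ 0.00411653
finch: (38/85) × (4/38) × (18/38) × (31/38) × (10/38) ≈ 0.00478547
warbler: (28/85) × (1/28) × (13/28) × (21/28) × (11/28) ≈ 0.00160939
Highest score → finch.

finch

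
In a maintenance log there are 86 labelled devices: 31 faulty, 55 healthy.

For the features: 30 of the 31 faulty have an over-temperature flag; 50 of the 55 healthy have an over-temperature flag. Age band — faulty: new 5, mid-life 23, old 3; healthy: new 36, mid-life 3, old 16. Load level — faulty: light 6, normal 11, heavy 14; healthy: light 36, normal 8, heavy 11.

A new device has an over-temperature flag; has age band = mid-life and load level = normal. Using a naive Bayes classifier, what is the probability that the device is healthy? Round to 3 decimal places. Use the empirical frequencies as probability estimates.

0.048

faulty: (31/86) × (30/31) × (23/31) × (11/31) ≈ 0.0918375
healthy: (55/86) × (50/55) × (3/55) × (8/55) ≈ 0.00461272
P(healthy | x) = 0.00461272 / 0.09645022 ≈ 0.048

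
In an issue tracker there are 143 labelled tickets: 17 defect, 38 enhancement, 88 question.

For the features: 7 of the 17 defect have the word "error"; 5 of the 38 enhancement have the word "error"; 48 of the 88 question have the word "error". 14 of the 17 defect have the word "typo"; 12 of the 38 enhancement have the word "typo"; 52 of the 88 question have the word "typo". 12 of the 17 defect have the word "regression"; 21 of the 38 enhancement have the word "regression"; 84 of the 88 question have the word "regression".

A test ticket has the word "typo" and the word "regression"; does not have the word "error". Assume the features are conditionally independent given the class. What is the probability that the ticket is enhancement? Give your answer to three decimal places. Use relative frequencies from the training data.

0.169

defect: (17/143) × (10/17) × (14/17) × (12/17) ≈ 0.0406514
enhancement: (38/143) × (33/38) × (12/38) × (21/38) ≈ 0.0402727
question: (88/143) × (40/88) × (52/88) × (84/88) ≈ 0.157776
P(enhancement | x) = 0.0402727 / 0.2387001 ≈ 0.169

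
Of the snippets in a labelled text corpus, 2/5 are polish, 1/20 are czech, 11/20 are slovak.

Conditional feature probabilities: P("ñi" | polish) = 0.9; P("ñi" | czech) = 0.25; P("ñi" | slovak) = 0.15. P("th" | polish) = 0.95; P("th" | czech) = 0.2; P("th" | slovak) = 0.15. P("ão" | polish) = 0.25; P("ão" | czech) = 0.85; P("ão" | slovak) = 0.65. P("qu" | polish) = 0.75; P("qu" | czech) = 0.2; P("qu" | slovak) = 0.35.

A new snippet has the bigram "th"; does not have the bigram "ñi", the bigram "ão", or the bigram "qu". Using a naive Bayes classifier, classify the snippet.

polish: 0.4 × (1−0.9) × 0.95 × (1−0.25) × (1−0.75) = 0.007125
czech: 0.05 × (1−0.25) × 0.2 × (1−0.85) × (1−0.2) = 0.0009
slovak: 0.55 × (1−0.15) × 0.15 × (1−0.65) × (1−0.35) = 0.0159534375
Highest score → slovak.

slovak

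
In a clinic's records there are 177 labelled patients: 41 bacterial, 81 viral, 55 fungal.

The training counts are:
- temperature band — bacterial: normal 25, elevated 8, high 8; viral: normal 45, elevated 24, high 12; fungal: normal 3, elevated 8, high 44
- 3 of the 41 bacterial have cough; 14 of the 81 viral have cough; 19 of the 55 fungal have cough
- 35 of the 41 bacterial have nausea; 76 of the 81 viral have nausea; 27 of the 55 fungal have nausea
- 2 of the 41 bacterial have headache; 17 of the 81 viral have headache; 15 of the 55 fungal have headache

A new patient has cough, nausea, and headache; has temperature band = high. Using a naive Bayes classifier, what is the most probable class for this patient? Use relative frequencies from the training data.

bacterial: (41/177) × (8/41) × (3/41) × (35/41) × (2/41) ≈ 0.000137716
viral: (81/177) × (12/81) × (14/81) × (76/81) × (17/81) ≈ 0.00230751
fungal: (55/177) × (44/55) × (19/55) × (27/55) × (15/55) ≈ 0.0114974
Highest score → fungal.

fungal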